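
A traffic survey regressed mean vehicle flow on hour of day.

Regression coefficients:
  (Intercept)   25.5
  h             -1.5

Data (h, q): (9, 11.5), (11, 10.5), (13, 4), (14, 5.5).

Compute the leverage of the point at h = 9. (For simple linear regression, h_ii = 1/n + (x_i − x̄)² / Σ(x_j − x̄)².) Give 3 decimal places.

h̄ = (9 + 11 + 13 + 14)/4 = 11.75
Σ(h − h̄)² = 7.5625 + 0.5625 + 1.5625 + 5.0625 = 14.75
h = 1/4 + (-2.75)²/14.75 = 0.25 + 0.512712 = 0.763

h = 0.763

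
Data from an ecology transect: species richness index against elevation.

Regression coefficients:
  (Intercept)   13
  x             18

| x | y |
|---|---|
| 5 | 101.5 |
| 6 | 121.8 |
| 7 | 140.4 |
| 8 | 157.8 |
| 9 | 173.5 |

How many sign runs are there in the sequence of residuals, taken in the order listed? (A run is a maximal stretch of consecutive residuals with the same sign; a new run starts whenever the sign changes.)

x=5: ŷ = 13 + 18·5 = 103; r = 101.5 − 103 = -1.5
x=6: ŷ = 13 + 18·6 = 121; r = 121.8 − 121 = 0.8
x=7: ŷ = 13 + 18·7 = 139; r = 140.4 − 139 = 1.4
x=8: ŷ = 13 + 18·8 = 157; r = 157.8 − 157 = 0.8
x=9: ŷ = 13 + 18·9 = 175; r = 173.5 − 175 = -1.5
Signs: − + + + −
Runs: −×1, +×3, −×1 → 3

3 runs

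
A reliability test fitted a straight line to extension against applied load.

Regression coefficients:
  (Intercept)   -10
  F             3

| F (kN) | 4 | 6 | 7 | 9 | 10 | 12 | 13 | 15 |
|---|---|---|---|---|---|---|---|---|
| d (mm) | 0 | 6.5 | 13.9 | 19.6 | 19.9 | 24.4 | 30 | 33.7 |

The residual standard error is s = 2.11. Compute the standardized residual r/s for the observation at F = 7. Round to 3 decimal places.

1.374

ŷ = -10 + 3·7 = 11
r = 13.9 − 11 = 2.9
r/s = 2.9 / 2.11 = 1.374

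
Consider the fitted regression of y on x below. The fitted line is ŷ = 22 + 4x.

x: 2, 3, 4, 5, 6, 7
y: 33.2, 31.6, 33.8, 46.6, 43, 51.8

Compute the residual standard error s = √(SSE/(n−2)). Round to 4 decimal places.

s = 4.0939

x=2: ŷ = 22 + 4·2 = 30; e = 33.2 − 30 = 3.2
x=3: ŷ = 22 + 4·3 = 34; e = 31.6 − 34 = -2.4
x=4: ŷ = 22 + 4·4 = 38; e = 33.8 − 38 = -4.2
x=5: ŷ = 22 + 4·5 = 42; e = 46.6 − 42 = 4.6
x=6: ŷ = 22 + 4·6 = 46; e = 43 − 46 = -3
x=7: ŷ = 22 + 4·7 = 50; e = 51.8 − 50 = 1.8
SSE = 10.24 + 5.76 + 17.64 + 21.16 + 9 + 3.24 = 67.04
s = √(67.04/4) = √16.76 ≈ 4.0939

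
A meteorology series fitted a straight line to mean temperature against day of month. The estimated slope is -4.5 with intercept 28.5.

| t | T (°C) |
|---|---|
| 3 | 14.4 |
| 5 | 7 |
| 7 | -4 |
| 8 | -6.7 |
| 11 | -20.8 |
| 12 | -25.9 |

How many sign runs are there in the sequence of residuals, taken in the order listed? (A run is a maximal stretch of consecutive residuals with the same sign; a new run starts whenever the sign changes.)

t=3: T̂ = 28.5 − 4.5·3 = 15; e = 14.4 − 15 = -0.6
t=5: T̂ = 28.5 − 4.5·5 = 6; e = 7 − 6 = 1
t=7: T̂ = 28.5 − 4.5·7 = -3; e = -4 − (-3) = -1
t=8: T̂ = 28.5 − 4.5·8 = -7.5; e = -6.7 − (-7.5) = 0.8
t=11: T̂ = 28.5 − 4.5·11 = -21; e = -20.8 − (-21) = 0.2
t=12: T̂ = 28.5 − 4.5·12 = -25.5; e = -25.9 − (-25.5) = -0.4
Signs: − + − + + −
Runs: −×1, +×1, −×1, +×2, −×1 → 5

5 runs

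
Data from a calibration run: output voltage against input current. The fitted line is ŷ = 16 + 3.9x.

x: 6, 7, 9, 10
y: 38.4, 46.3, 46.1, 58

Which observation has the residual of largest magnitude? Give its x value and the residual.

x = 9, e = -5

x=6: ŷ = 16 + 3.9·6 = 39.4; e = 38.4 − 39.4 = -1
x=7: ŷ = 16 + 3.9·7 = 43.3; e = 46.3 − 43.3 = 3
x=9: ŷ = 16 + 3.9·9 = 51.1; e = 46.1 − 51.1 = -5
x=10: ŷ = 16 + 3.9·10 = 55; e = 58 − 55 = 3
Largest |e| is 5 at x = 9, residual -5.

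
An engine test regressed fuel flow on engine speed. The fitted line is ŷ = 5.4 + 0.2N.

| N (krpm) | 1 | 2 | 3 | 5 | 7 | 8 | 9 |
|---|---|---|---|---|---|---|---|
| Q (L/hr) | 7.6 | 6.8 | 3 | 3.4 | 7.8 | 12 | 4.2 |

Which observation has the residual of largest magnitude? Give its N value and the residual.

N=1: ŷ = 5.4 + 0.2·1 = 5.6; e = 7.6 − 5.6 = 2
N=2: ŷ = 5.4 + 0.2·2 = 5.8; e = 6.8 − 5.8 = 1
N=3: ŷ = 5.4 + 0.2·3 = 6; e = 3 − 6 = -3
N=5: ŷ = 5.4 + 0.2·5 = 6.4; e = 3.4 − 6.4 = -3
N=7: ŷ = 5.4 + 0.2·7 = 6.8; e = 7.8 − 6.8 = 1
N=8: ŷ = 5.4 + 0.2·8 = 7; e = 12 − 7 = 5
N=9: ŷ = 5.4 + 0.2·9 = 7.2; e = 4.2 − 7.2 = -3
Largest |e| is 5 at N = 8, residual 5.

N = 8, e = 5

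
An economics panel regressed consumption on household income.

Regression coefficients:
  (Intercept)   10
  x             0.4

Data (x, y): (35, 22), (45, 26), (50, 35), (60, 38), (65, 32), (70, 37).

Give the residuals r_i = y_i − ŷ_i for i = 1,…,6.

x=35: ŷ = 10 + 0.4·35 = 24; r = 22 − 24 = -2
x=45: ŷ = 10 + 0.4·45 = 28; r = 26 − 28 = -2
x=50: ŷ = 10 + 0.4·50 = 30; r = 35 − 30 = 5
x=60: ŷ = 10 + 0.4·60 = 34; r = 38 − 34 = 4
x=65: ŷ = 10 + 0.4·65 = 36; r = 32 − 36 = -4
x=70: ŷ = 10 + 0.4·70 = 38; r = 37 − 38 = -1

-2, -2, 5, 4, -4, -1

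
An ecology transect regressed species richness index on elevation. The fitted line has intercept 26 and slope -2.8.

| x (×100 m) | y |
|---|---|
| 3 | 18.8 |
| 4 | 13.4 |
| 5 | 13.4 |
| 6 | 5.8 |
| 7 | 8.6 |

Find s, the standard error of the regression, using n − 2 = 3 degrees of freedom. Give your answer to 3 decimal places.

x=3: ŷ = 26 − 2.8·3 = 17.6; r = 18.8 − 17.6 = 1.2
x=4: ŷ = 26 − 2.8·4 = 14.8; r = 13.4 − 14.8 = -1.4
x=5: ŷ = 26 − 2.8·5 = 12; r = 13.4 − 12 = 1.4
x=6: ŷ = 26 − 2.8·6 = 9.2; r = 5.8 − 9.2 = -3.4
x=7: ŷ = 26 − 2.8·7 = 6.4; r = 8.6 − 6.4 = 2.2
SSE = 1.44 + 1.96 + 1.96 + 11.56 + 4.84 = 21.76
s = √(21.76/3) = √7.25333 ≈ 2.693

s = 2.693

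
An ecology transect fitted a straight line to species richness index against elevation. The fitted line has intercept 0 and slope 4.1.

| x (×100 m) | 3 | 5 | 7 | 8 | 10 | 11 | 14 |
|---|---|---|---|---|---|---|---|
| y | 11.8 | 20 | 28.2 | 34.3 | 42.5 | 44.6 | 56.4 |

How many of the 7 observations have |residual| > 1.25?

x=3: ŷ = 4.1·3 = 12.3; e = 11.8 − 12.3 = -0.5
x=5: ŷ = 4.1·5 = 20.5; e = 20 − 20.5 = -0.5
x=7: ŷ = 4.1·7 = 28.7; e = 28.2 − 28.7 = -0.5
x=8: ŷ = 4.1·8 = 32.8; e = 34.3 − 32.8 = 1.5
x=10: ŷ = 4.1·10 = 41; e = 42.5 − 41 = 1.5
x=11: ŷ = 4.1·11 = 45.1; e = 44.6 − 45.1 = -0.5
x=14: ŷ = 4.1·14 = 57.4; e = 56.4 − 57.4 = -1
|e| > 1.25: x=8 (|e|=1.5), x=10 (|e|=1.5) → 2

2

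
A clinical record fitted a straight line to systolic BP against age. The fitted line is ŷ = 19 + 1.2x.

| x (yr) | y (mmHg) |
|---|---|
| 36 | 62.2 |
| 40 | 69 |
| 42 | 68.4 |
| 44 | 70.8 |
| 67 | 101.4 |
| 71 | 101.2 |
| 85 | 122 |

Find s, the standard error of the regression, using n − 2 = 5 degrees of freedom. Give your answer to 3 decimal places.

s = 2.000

x=36: ŷ = 19 + 1.2·36 = 62.2; e = 62.2 − 62.2 = 0
x=40: ŷ = 19 + 1.2·40 = 67; e = 69 − 67 = 2
x=42: ŷ = 19 + 1.2·42 = 69.4; e = 68.4 − 69.4 = -1
x=44: ŷ = 19 + 1.2·44 = 71.8; e = 70.8 − 71.8 = -1
x=67: ŷ = 19 + 1.2·67 = 99.4; e = 101.4 − 99.4 = 2
x=71: ŷ = 19 + 1.2·71 = 104.2; e = 101.2 − 104.2 = -3
x=85: ŷ = 19 + 1.2·85 = 121; e = 122 − 121 = 1
SSE = 0 + 4 + 1 + 1 + 4 + 9 + 1 = 20
s = √(20/5) = √4 ≈ 2.000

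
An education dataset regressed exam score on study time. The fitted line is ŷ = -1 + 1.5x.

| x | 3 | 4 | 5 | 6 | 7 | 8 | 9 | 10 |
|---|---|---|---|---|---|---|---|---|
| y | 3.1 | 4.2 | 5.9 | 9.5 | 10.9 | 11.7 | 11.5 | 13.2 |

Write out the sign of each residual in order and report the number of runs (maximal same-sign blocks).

x=3: ŷ = -1 + 1.5·3 = 3.5; e = 3.1 − 3.5 = -0.4
x=4: ŷ = -1 + 1.5·4 = 5; e = 4.2 − 5 = -0.8
x=5: ŷ = -1 + 1.5·5 = 6.5; e = 5.9 − 6.5 = -0.6
x=6: ŷ = -1 + 1.5·6 = 8; e = 9.5 − 8 = 1.5
x=7: ŷ = -1 + 1.5·7 = 9.5; e = 10.9 − 9.5 = 1.4
x=8: ŷ = -1 + 1.5·8 = 11; e = 11.7 − 11 = 0.7
x=9: ŷ = -1 + 1.5·9 = 12.5; e = 11.5 − 12.5 = -1
x=10: ŷ = -1 + 1.5·10 = 14; e = 13.2 − 14 = -0.8
Signs: − − − + + + − −
Runs: −×3, +×3, −×2 → 3

3 runs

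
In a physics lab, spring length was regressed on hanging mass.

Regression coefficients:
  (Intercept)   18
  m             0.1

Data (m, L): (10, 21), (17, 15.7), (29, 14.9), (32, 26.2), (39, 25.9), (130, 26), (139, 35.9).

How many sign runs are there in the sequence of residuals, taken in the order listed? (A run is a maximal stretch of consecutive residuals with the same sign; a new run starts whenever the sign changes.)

m=10: L̂ = 18 + 0.1·10 = 19; e = 21 − 19 = 2
m=17: L̂ = 18 + 0.1·17 = 19.7; e = 15.7 − 19.7 = -4
m=29: L̂ = 18 + 0.1·29 = 20.9; e = 14.9 − 20.9 = -6
m=32: L̂ = 18 + 0.1·32 = 21.2; e = 26.2 − 21.2 = 5
m=39: L̂ = 18 + 0.1·39 = 21.9; e = 25.9 − 21.9 = 4
m=130: L̂ = 18 + 0.1·130 = 31; e = 26 − 31 = -5
m=139: L̂ = 18 + 0.1·139 = 31.9; e = 35.9 − 31.9 = 4
Signs: + − − + + − +
Runs: +×1, −×2, +×2, −×1, +×1 → 5

5 runs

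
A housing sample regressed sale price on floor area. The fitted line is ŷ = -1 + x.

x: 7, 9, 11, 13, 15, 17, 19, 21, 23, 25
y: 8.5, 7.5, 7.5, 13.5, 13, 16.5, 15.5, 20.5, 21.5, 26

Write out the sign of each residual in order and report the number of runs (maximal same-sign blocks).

9 runs

x=7: ŷ = -1 + 7 = 6; r = 8.5 − 6 = 2.5
x=9: ŷ = -1 + 9 = 8; r = 7.5 − 8 = -0.5
x=11: ŷ = -1 + 11 = 10; r = 7.5 − 10 = -2.5
x=13: ŷ = -1 + 13 = 12; r = 13.5 − 12 = 1.5
x=15: ŷ = -1 + 15 = 14; r = 13 − 14 = -1
x=17: ŷ = -1 + 17 = 16; r = 16.5 − 16 = 0.5
x=19: ŷ = -1 + 19 = 18; r = 15.5 − 18 = -2.5
x=21: ŷ = -1 + 21 = 20; r = 20.5 − 20 = 0.5
x=23: ŷ = -1 + 23 = 22; r = 21.5 − 22 = -0.5
x=25: ŷ = -1 + 25 = 24; r = 26 − 24 = 2
Signs: + − − + − + − + − +
Runs: +×1, −×2, +×1, −×1, +×1, −×1, +×1, −×1, +×1 → 9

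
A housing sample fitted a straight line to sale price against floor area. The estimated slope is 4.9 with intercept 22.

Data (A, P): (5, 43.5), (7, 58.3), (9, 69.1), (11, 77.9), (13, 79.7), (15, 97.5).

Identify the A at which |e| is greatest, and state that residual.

A=5: ŷ = 22 + 4.9·5 = 46.5; e = 43.5 − 46.5 = -3
A=7: ŷ = 22 + 4.9·7 = 56.3; e = 58.3 − 56.3 = 2
A=9: ŷ = 22 + 4.9·9 = 66.1; e = 69.1 − 66.1 = 3
A=11: ŷ = 22 + 4.9·11 = 75.9; e = 77.9 − 75.9 = 2
A=13: ŷ = 22 + 4.9·13 = 85.7; e = 79.7 − 85.7 = -6
A=15: ŷ = 22 + 4.9·15 = 95.5; e = 97.5 − 95.5 = 2
Largest |e| is 6 at A = 13, residual -6.

A = 13, e = -6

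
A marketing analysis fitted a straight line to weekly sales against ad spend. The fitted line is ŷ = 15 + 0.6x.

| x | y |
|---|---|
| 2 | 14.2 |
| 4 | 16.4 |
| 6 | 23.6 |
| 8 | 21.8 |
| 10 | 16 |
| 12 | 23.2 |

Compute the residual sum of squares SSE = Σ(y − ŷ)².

x=2: ŷ = 15 + 0.6·2 = 16.2; e = 14.2 − 16.2 = -2
x=4: ŷ = 15 + 0.6·4 = 17.4; e = 16.4 − 17.4 = -1
x=6: ŷ = 15 + 0.6·6 = 18.6; e = 23.6 − 18.6 = 5
x=8: ŷ = 15 + 0.6·8 = 19.8; e = 21.8 − 19.8 = 2
x=10: ŷ = 15 + 0.6·10 = 21; e = 16 − 21 = -5
x=12: ŷ = 15 + 0.6·12 = 22.2; e = 23.2 − 22.2 = 1
SSE = 4 + 1 + 25 + 4 + 25 + 1 = 60

SSE = 60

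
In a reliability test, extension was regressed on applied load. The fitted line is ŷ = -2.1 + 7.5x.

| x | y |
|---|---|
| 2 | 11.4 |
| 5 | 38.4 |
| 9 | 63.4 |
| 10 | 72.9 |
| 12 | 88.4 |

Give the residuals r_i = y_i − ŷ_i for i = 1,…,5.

x=2: ŷ = -2.1 + 7.5·2 = 12.9; r = 11.4 − 12.9 = -1.5
x=5: ŷ = -2.1 + 7.5·5 = 35.4; r = 38.4 − 35.4 = 3
x=9: ŷ = -2.1 + 7.5·9 = 65.4; r = 63.4 − 65.4 = -2
x=10: ŷ = -2.1 + 7.5·10 = 72.9; r = 72.9 − 72.9 = 0
x=12: ŷ = -2.1 + 7.5·12 = 87.9; r = 88.4 − 87.9 = 0.5

-1.5, 3, -2, 0, 0.5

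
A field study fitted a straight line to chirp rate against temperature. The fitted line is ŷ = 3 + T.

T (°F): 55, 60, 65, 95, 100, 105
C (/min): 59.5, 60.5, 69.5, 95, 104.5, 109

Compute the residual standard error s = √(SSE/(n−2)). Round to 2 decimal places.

s = 2.40

T=55: ŷ = 3 + 55 = 58; r = 59.5 − 58 = 1.5
T=60: ŷ = 3 + 60 = 63; r = 60.5 − 63 = -2.5
T=65: ŷ = 3 + 65 = 68; r = 69.5 − 68 = 1.5
T=95: ŷ = 3 + 95 = 98; r = 95 − 98 = -3
T=100: ŷ = 3 + 100 = 103; r = 104.5 − 103 = 1.5
T=105: ŷ = 3 + 105 = 108; r = 109 − 108 = 1
SSE = 2.25 + 6.25 + 2.25 + 9 + 2.25 + 1 = 23
s = √(23/4) = √5.75 ≈ 2.40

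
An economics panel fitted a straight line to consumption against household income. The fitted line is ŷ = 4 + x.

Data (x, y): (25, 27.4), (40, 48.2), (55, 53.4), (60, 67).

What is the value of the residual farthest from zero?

x=25: ŷ = 4 + 25 = 29; e = 27.4 − 29 = -1.6
x=40: ŷ = 4 + 40 = 44; e = 48.2 − 44 = 4.2
x=55: ŷ = 4 + 55 = 59; e = 53.4 − 59 = -5.6
x=60: ŷ = 4 + 60 = 64; e = 67 − 64 = 3
Largest |e| is 5.6 at x = 55, residual -5.6.

e = -5.6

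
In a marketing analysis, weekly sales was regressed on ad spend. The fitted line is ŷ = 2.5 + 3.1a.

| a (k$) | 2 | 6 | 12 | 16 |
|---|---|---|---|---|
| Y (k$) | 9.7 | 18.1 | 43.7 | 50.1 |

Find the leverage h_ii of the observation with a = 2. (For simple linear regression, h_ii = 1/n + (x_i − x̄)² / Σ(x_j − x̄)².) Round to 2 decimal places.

ā = (2 + 6 + 12 + 16)/4 = 9
Σ(a − ā)² = 49 + 9 + 9 + 49 = 116
h = 1/4 + (-7)²/116 = 0.25 + 0.422414 = 0.67

h = 0.67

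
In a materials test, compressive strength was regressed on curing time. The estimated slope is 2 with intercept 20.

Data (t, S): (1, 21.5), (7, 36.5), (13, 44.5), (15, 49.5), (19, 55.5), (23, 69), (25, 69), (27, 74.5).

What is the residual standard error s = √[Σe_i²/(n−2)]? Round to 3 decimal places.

s = 2.062

t=1: Ŝ = 20 + 2·1 = 22; e = 21.5 − 22 = -0.5
t=7: Ŝ = 20 + 2·7 = 34; e = 36.5 − 34 = 2.5
t=13: Ŝ = 20 + 2·13 = 46; e = 44.5 − 46 = -1.5
t=15: Ŝ = 20 + 2·15 = 50; e = 49.5 − 50 = -0.5
t=19: Ŝ = 20 + 2·19 = 58; e = 55.5 − 58 = -2.5
t=23: Ŝ = 20 + 2·23 = 66; e = 69 − 66 = 3
t=25: Ŝ = 20 + 2·25 = 70; e = 69 − 70 = -1
t=27: Ŝ = 20 + 2·27 = 74; e = 74.5 − 74 = 0.5
SSE = 0.25 + 6.25 + 2.25 + 0.25 + 6.25 + 9 + 1 + 0.25 = 25.5
s = √(25.5/6) = √4.25 ≈ 2.062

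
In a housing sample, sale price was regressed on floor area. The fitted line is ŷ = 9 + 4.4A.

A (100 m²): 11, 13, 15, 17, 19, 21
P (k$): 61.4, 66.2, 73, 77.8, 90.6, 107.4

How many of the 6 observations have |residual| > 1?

A=11: ŷ = 9 + 4.4·11 = 57.4; e = 61.4 − 57.4 = 4
A=13: ŷ = 9 + 4.4·13 = 66.2; e = 66.2 − 66.2 = 0
A=15: ŷ = 9 + 4.4·15 = 75; e = 73 − 75 = -2
A=17: ŷ = 9 + 4.4·17 = 83.8; e = 77.8 − 83.8 = -6
A=19: ŷ = 9 + 4.4·19 = 92.6; e = 90.6 − 92.6 = -2
A=21: ŷ = 9 + 4.4·21 = 101.4; e = 107.4 − 101.4 = 6
|e| > 1: A=11 (|e|=4), A=15 (|e|=2), A=17 (|e|=6), A=19 (|e|=2), A=21 (|e|=6) → 5

5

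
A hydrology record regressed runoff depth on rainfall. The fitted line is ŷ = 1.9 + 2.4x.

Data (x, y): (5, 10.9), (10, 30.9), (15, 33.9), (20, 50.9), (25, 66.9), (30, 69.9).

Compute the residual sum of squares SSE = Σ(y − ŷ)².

SSE = 92

x=5: ŷ = 1.9 + 2.4·5 = 13.9; e = 10.9 − 13.9 = -3
x=10: ŷ = 1.9 + 2.4·10 = 25.9; e = 30.9 − 25.9 = 5
x=15: ŷ = 1.9 + 2.4·15 = 37.9; e = 33.9 − 37.9 = -4
x=20: ŷ = 1.9 + 2.4·20 = 49.9; e = 50.9 − 49.9 = 1
x=25: ŷ = 1.9 + 2.4·25 = 61.9; e = 66.9 − 61.9 = 5
x=30: ŷ = 1.9 + 2.4·30 = 73.9; e = 69.9 − 73.9 = -4
SSE = 9 + 25 + 16 + 1 + 25 + 16 = 92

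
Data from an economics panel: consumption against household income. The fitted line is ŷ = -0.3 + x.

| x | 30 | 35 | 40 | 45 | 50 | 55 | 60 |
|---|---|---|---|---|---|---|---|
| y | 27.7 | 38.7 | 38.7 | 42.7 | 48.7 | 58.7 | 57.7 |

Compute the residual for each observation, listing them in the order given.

x=30: ŷ = -0.3 + 30 = 29.7; e = 27.7 − 29.7 = -2
x=35: ŷ = -0.3 + 35 = 34.7; e = 38.7 − 34.7 = 4
x=40: ŷ = -0.3 + 40 = 39.7; e = 38.7 − 39.7 = -1
x=45: ŷ = -0.3 + 45 = 44.7; e = 42.7 − 44.7 = -2
x=50: ŷ = -0.3 + 50 = 49.7; e = 48.7 − 49.7 = -1
x=55: ŷ = -0.3 + 55 = 54.7; e = 58.7 − 54.7 = 4
x=60: ŷ = -0.3 + 60 = 59.7; e = 57.7 − 59.7 = -2

-2, 4, -1, -2, -1, 4, -2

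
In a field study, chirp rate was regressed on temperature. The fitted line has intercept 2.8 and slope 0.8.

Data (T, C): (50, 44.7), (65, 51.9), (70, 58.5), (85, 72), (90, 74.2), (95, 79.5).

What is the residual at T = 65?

ŷ = 2.8 + 0.8·65 = 54.8
e = 51.9 − 54.8 = -2.9

e = -2.9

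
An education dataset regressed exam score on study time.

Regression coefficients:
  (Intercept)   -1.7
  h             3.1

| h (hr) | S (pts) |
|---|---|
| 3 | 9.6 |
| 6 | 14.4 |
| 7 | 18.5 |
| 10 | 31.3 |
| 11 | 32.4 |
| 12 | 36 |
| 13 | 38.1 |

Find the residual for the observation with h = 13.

e = -0.5

Ŝ = -1.7 + 3.1·13 = 38.6
e = 38.1 − 38.6 = -0.5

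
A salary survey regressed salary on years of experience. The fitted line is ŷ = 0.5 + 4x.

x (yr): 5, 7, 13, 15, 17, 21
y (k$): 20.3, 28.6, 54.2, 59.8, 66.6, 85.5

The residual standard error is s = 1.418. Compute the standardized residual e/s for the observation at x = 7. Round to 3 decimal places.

ŷ = 0.5 + 4·7 = 28.5
e = 28.6 − 28.5 = 0.1
e/s = 0.1 / 1.418 = 0.071

0.071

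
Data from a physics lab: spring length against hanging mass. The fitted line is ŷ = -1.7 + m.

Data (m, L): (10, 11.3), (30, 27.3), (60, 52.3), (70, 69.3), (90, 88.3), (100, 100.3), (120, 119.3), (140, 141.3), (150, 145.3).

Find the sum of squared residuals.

m=10: ŷ = -1.7 + 10 = 8.3; e = 11.3 − 8.3 = 3
m=30: ŷ = -1.7 + 30 = 28.3; e = 27.3 − 28.3 = -1
m=60: ŷ = -1.7 + 60 = 58.3; e = 52.3 − 58.3 = -6
m=70: ŷ = -1.7 + 70 = 68.3; e = 69.3 − 68.3 = 1
m=90: ŷ = -1.7 + 90 = 88.3; e = 88.3 − 88.3 = 0
m=100: ŷ = -1.7 + 100 = 98.3; e = 100.3 − 98.3 = 2
m=120: ŷ = -1.7 + 120 = 118.3; e = 119.3 − 118.3 = 1
m=140: ŷ = -1.7 + 140 = 138.3; e = 141.3 − 138.3 = 3
m=150: ŷ = -1.7 + 150 = 148.3; e = 145.3 − 148.3 = -3
SSE = 9 + 1 + 36 + 1 + 0 + 4 + 1 + 9 + 9 = 70

SSE = 70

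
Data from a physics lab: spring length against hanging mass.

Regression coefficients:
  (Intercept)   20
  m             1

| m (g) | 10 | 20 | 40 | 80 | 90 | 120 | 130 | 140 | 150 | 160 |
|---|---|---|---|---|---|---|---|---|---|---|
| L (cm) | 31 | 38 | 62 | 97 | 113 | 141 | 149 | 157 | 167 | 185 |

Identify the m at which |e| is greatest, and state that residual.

m=10: L̂ = 20 + 10 = 30; e = 31 − 30 = 1
m=20: L̂ = 20 + 20 = 40; e = 38 − 40 = -2
m=40: L̂ = 20 + 40 = 60; e = 62 − 60 = 2
m=80: L̂ = 20 + 80 = 100; e = 97 − 100 = -3
m=90: L̂ = 20 + 90 = 110; e = 113 − 110 = 3
m=120: L̂ = 20 + 120 = 140; e = 141 − 140 = 1
m=130: L̂ = 20 + 130 = 150; e = 149 − 150 = -1
m=140: L̂ = 20 + 140 = 160; e = 157 − 160 = -3
m=150: L̂ = 20 + 150 = 170; e = 167 − 170 = -3
m=160: L̂ = 20 + 160 = 180; e = 185 − 180 = 5
Largest |e| is 5 at m = 160, residual 5.

m = 160, e = 5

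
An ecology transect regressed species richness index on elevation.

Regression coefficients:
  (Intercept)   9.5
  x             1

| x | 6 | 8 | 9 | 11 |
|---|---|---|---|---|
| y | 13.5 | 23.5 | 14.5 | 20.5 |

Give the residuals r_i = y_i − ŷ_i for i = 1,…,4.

x=6: ŷ = 9.5 + 6 = 15.5; r = 13.5 − 15.5 = -2
x=8: ŷ = 9.5 + 8 = 17.5; r = 23.5 − 17.5 = 6
x=9: ŷ = 9.5 + 9 = 18.5; r = 14.5 − 18.5 = -4
x=11: ŷ = 9.5 + 11 = 20.5; r = 20.5 − 20.5 = 0

-2, 6, -4, 0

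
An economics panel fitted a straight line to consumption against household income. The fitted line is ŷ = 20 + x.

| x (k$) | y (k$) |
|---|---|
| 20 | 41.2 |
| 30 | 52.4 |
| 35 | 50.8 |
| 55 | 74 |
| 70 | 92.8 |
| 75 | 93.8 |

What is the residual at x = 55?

e = -1

ŷ = 20 + 55 = 75
e = 74 − 75 = -1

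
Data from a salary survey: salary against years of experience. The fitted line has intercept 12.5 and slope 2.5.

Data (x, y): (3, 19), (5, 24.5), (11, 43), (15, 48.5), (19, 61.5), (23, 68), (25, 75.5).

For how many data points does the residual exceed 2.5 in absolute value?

x=3: ŷ = 12.5 + 2.5·3 = 20; e = 19 − 20 = -1
x=5: ŷ = 12.5 + 2.5·5 = 25; e = 24.5 − 25 = -0.5
x=11: ŷ = 12.5 + 2.5·11 = 40; e = 43 − 40 = 3
x=15: ŷ = 12.5 + 2.5·15 = 50; e = 48.5 − 50 = -1.5
x=19: ŷ = 12.5 + 2.5·19 = 60; e = 61.5 − 60 = 1.5
x=23: ŷ = 12.5 + 2.5·23 = 70; e = 68 − 70 = -2
x=25: ŷ = 12.5 + 2.5·25 = 75; e = 75.5 − 75 = 0.5
|e| > 2.5: x=11 (|e|=3) → 1

1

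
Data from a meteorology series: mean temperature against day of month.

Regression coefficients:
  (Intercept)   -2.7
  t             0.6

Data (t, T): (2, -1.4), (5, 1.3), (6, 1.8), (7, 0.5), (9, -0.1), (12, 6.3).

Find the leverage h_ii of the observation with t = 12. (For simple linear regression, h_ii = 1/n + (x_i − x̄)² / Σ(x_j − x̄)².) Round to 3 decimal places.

t̄ = (2 + 5 + 6 + 7 + 9 + 12)/6 = 6.83333
Σ(t − t̄)² = 23.3611 + 3.36111 + 0.694444 + 0.0277778 + 4.69444 + 26.6944 = 58.8333
h = 1/6 + (5.16667)²/58.8333 = 0.166667 + 0.45373 = 0.620

h = 0.620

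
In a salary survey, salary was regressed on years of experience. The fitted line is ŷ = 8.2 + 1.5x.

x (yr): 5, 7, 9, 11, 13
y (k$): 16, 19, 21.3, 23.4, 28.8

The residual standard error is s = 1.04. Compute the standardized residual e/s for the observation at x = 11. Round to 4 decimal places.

ŷ = 8.2 + 1.5·11 = 24.7
e = 23.4 − 24.7 = -1.3
e/s = -1.3 / 1.04 = -1.2500

-1.2500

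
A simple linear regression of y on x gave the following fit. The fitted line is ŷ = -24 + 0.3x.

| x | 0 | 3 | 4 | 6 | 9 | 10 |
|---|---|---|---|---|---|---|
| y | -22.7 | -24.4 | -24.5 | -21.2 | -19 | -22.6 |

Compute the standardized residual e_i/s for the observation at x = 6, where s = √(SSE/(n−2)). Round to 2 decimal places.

x=0: ŷ = -24 + 0.3·0 = -24; e = -22.7 − (-24) = 1.3
x=3: ŷ = -24 + 0.3·3 = -23.1; e = -24.4 − (-23.1) = -1.3
x=4: ŷ = -24 + 0.3·4 = -22.8; e = -24.5 − (-22.8) = -1.7
x=6: ŷ = -24 + 0.3·6 = -22.2; e = -21.2 − (-22.2) = 1
x=9: ŷ = -24 + 0.3·9 = -21.3; e = -19 − (-21.3) = 2.3
x=10: ŷ = -24 + 0.3·10 = -21; e = -22.6 − (-21) = -1.6
SSE = 1.69 + 1.69 + 2.89 + 1 + 5.29 + 2.56 = 15.12
s = √(15.12/4) = 1.94422
e/s = 1 / 1.94422 = 0.51

0.51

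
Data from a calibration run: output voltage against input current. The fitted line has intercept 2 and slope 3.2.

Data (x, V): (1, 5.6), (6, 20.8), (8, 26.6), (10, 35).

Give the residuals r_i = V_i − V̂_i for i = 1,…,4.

0.4, -0.4, -1, 1

x=1: V̂ = 2 + 3.2·1 = 5.2; r = 5.6 − 5.2 = 0.4
x=6: V̂ = 2 + 3.2·6 = 21.2; r = 20.8 − 21.2 = -0.4
x=8: V̂ = 2 + 3.2·8 = 27.6; r = 26.6 − 27.6 = -1
x=10: V̂ = 2 + 3.2·10 = 34; r = 35 − 34 = 1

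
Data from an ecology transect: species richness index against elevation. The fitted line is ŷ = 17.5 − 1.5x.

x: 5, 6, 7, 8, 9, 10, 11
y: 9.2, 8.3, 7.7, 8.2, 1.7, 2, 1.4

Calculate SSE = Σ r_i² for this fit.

x=5: ŷ = 17.5 − 1.5·5 = 10; r = 9.2 − 10 = -0.8
x=6: ŷ = 17.5 − 1.5·6 = 8.5; r = 8.3 − 8.5 = -0.2
x=7: ŷ = 17.5 − 1.5·7 = 7; r = 7.7 − 7 = 0.7
x=8: ŷ = 17.5 − 1.5·8 = 5.5; r = 8.2 − 5.5 = 2.7
x=9: ŷ = 17.5 − 1.5·9 = 4; r = 1.7 − 4 = -2.3
x=10: ŷ = 17.5 − 1.5·10 = 2.5; r = 2 − 2.5 = -0.5
x=11: ŷ = 17.5 − 1.5·11 = 1; r = 1.4 − 1 = 0.4
SSE = 0.64 + 0.04 + 0.49 + 7.29 + 5.29 + 0.25 + 0.16 = 14.16

SSE = 14.16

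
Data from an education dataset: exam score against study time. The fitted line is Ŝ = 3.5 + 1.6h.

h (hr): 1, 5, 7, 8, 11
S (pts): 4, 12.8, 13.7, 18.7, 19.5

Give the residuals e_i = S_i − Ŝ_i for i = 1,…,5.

h=1: Ŝ = 3.5 + 1.6·1 = 5.1; e = 4 − 5.1 = -1.1
h=5: Ŝ = 3.5 + 1.6·5 = 11.5; e = 12.8 − 11.5 = 1.3
h=7: Ŝ = 3.5 + 1.6·7 = 14.7; e = 13.7 − 14.7 = -1
h=8: Ŝ = 3.5 + 1.6·8 = 16.3; e = 18.7 − 16.3 = 2.4
h=11: Ŝ = 3.5 + 1.6·11 = 21.1; e = 19.5 − 21.1 = -1.6

-1.1, 1.3, -1, 2.4, -1.6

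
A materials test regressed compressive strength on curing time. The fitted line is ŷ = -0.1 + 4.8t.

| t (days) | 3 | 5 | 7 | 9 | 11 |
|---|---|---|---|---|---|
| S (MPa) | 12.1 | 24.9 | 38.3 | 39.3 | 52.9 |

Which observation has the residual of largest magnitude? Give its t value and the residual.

t = 7, r = 4.8

t=3: ŷ = -0.1 + 4.8·3 = 14.3; r = 12.1 − 14.3 = -2.2
t=5: ŷ = -0.1 + 4.8·5 = 23.9; r = 24.9 − 23.9 = 1
t=7: ŷ = -0.1 + 4.8·7 = 33.5; r = 38.3 − 33.5 = 4.8
t=9: ŷ = -0.1 + 4.8·9 = 43.1; r = 39.3 − 43.1 = -3.8
t=11: ŷ = -0.1 + 4.8·11 = 52.7; r = 52.9 − 52.7 = 0.2
Largest |r| is 4.8 at t = 7, residual 4.8.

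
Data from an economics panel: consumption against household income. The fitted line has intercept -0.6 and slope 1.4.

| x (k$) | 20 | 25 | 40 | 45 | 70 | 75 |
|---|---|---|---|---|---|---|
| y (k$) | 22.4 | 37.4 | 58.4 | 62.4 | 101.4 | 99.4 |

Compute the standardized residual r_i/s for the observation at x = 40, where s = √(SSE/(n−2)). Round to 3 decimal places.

x=20: ŷ = -0.6 + 1.4·20 = 27.4; r = 22.4 − 27.4 = -5
x=25: ŷ = -0.6 + 1.4·25 = 34.4; r = 37.4 − 34.4 = 3
x=40: ŷ = -0.6 + 1.4·40 = 55.4; r = 58.4 − 55.4 = 3
x=45: ŷ = -0.6 + 1.4·45 = 62.4; r = 62.4 − 62.4 = 0
x=70: ŷ = -0.6 + 1.4·70 = 97.4; r = 101.4 − 97.4 = 4
x=75: ŷ = -0.6 + 1.4·75 = 104.4; r = 99.4 − 104.4 = -5
SSE = 25 + 9 + 9 + 0 + 16 + 25 = 84
s = √(84/4) = 4.58258
r/s = 3 / 4.58258 = 0.655

0.655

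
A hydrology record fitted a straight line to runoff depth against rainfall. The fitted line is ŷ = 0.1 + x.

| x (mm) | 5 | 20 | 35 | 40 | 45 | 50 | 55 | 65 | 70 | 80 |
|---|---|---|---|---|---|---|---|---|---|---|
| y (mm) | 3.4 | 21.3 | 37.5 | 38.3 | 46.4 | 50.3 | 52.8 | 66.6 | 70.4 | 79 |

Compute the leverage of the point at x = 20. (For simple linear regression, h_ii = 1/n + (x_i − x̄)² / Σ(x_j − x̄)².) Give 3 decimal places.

h = 0.249

x̄ = (5 + 20 + 35 + 40 + 45 + 50 + 55 + 65 + 70 + 80)/10 = 46.5
Σ(x − x̄)² = 1722.25 + 702.25 + 132.25 + 42.25 + 2.25 + 12.25 + 72.25 + 342.25 + 552.25 + 1122.25 = 4702.5
h = 1/10 + (-26.5)²/4702.5 = 0.1 + 0.149335 = 0.249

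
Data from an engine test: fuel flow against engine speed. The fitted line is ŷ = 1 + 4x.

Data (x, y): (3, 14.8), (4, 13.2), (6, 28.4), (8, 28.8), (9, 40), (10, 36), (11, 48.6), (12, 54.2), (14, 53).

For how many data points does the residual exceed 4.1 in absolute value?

3

x=3: ŷ = 1 + 4·3 = 13; e = 14.8 − 13 = 1.8
x=4: ŷ = 1 + 4·4 = 17; e = 13.2 − 17 = -3.8
x=6: ŷ = 1 + 4·6 = 25; e = 28.4 − 25 = 3.4
x=8: ŷ = 1 + 4·8 = 33; e = 28.8 − 33 = -4.2
x=9: ŷ = 1 + 4·9 = 37; e = 40 − 37 = 3
x=10: ŷ = 1 + 4·10 = 41; e = 36 − 41 = -5
x=11: ŷ = 1 + 4·11 = 45; e = 48.6 − 45 = 3.6
x=12: ŷ = 1 + 4·12 = 49; e = 54.2 − 49 = 5.2
x=14: ŷ = 1 + 4·14 = 57; e = 53 − 57 = -4
|e| > 4.1: x=8 (|e|=4.2), x=10 (|e|=5), x=12 (|e|=5.2) → 3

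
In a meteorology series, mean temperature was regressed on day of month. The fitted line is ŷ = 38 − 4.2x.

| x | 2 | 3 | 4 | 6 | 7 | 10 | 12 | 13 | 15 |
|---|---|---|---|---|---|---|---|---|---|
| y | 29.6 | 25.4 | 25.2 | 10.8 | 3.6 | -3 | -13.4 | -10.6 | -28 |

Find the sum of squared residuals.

SSE = 92

x=2: ŷ = 38 − 4.2·2 = 29.6; e = 29.6 − 29.6 = 0
x=3: ŷ = 38 − 4.2·3 = 25.4; e = 25.4 − 25.4 = 0
x=4: ŷ = 38 − 4.2·4 = 21.2; e = 25.2 − 21.2 = 4
x=6: ŷ = 38 − 4.2·6 = 12.8; e = 10.8 − 12.8 = -2
x=7: ŷ = 38 − 4.2·7 = 8.6; e = 3.6 − 8.6 = -5
x=10: ŷ = 38 − 4.2·10 = -4; e = -3 − (-4) = 1
x=12: ŷ = 38 − 4.2·12 = -12.4; e = -13.4 − (-12.4) = -1
x=13: ŷ = 38 − 4.2·13 = -16.6; e = -10.6 − (-16.6) = 6
x=15: ŷ = 38 − 4.2·15 = -25; e = -28 − (-25) = -3
SSE = 0 + 0 + 16 + 4 + 25 + 1 + 1 + 36 + 9 = 92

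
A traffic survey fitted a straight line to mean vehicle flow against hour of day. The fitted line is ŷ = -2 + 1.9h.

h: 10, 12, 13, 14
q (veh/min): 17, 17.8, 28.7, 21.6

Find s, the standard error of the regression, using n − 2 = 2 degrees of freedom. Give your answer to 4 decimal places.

h=10: ŷ = -2 + 1.9·10 = 17; r = 17 − 17 = 0
h=12: ŷ = -2 + 1.9·12 = 20.8; r = 17.8 − 20.8 = -3
h=13: ŷ = -2 + 1.9·13 = 22.7; r = 28.7 − 22.7 = 6
h=14: ŷ = -2 + 1.9·14 = 24.6; r = 21.6 − 24.6 = -3
SSE = 0 + 9 + 36 + 9 = 54
s = √(54/2) = √27 ≈ 5.1962

s = 5.1962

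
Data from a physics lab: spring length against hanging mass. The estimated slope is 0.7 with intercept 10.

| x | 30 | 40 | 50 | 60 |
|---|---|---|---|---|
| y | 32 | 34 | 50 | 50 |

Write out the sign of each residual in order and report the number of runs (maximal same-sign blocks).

4 runs

x=30: ŷ = 10 + 0.7·30 = 31; e = 32 − 31 = 1
x=40: ŷ = 10 + 0.7·40 = 38; e = 34 − 38 = -4
x=50: ŷ = 10 + 0.7·50 = 45; e = 50 − 45 = 5
x=60: ŷ = 10 + 0.7·60 = 52; e = 50 − 52 = -2
Signs: + − + −
Runs: +×1, −×1, +×1, −×1 → 4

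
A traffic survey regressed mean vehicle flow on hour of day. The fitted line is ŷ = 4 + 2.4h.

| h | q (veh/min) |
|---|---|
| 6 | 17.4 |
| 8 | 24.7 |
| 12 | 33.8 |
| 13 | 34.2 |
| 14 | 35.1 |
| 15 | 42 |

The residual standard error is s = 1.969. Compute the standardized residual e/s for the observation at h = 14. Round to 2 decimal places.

ŷ = 4 + 2.4·14 = 37.6
e = 35.1 − 37.6 = -2.5
e/s = -2.5 / 1.969 = -1.27

-1.27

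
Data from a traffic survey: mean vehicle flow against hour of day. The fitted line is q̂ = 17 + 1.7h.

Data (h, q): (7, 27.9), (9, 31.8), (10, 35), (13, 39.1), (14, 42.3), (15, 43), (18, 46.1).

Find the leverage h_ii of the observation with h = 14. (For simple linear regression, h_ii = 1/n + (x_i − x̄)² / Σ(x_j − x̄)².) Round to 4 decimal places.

h = 0.1765

h̄ = (7 + 9 + 10 + 13 + 14 + 15 + 18)/7 = 12.2857
Σ(h − h̄)² = 27.9388 + 10.7959 + 5.22449 + 0.510204 + 2.93878 + 7.36735 + 32.6531 = 87.4286
h = 1/7 + (1.71429)²/87.4286 = 0.142857 + 0.0336134 = 0.1765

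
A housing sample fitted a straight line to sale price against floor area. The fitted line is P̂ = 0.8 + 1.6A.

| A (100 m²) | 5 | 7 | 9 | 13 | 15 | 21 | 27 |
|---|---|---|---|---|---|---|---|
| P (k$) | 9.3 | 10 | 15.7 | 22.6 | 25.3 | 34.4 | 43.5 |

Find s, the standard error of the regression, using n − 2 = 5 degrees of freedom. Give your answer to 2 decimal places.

s = 1.10

A=5: P̂ = 0.8 + 1.6·5 = 8.8; r = 9.3 − 8.8 = 0.5
A=7: P̂ = 0.8 + 1.6·7 = 12; r = 10 − 12 = -2
A=9: P̂ = 0.8 + 1.6·9 = 15.2; r = 15.7 − 15.2 = 0.5
A=13: P̂ = 0.8 + 1.6·13 = 21.6; r = 22.6 − 21.6 = 1
A=15: P̂ = 0.8 + 1.6·15 = 24.8; r = 25.3 − 24.8 = 0.5
A=21: P̂ = 0.8 + 1.6·21 = 34.4; r = 34.4 − 34.4 = 0
A=27: P̂ = 0.8 + 1.6·27 = 44; r = 43.5 − 44 = -0.5
SSE = 0.25 + 4 + 0.25 + 1 + 0.25 + 0 + 0.25 = 6
s = √(6/5) = √1.2 ≈ 1.10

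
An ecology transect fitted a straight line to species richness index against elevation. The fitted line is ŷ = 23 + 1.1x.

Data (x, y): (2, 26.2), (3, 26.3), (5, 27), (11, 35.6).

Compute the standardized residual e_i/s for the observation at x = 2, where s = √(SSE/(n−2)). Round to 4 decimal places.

x=2: ŷ = 23 + 1.1·2 = 25.2; e = 26.2 − 25.2 = 1
x=3: ŷ = 23 + 1.1·3 = 26.3; e = 26.3 − 26.3 = 0
x=5: ŷ = 23 + 1.1·5 = 28.5; e = 27 − 28.5 = -1.5
x=11: ŷ = 23 + 1.1·11 = 35.1; e = 35.6 − 35.1 = 0.5
SSE = 1 + 0 + 2.25 + 0.25 = 3.5
s = √(3.5/2) = 1.32288
e/s = 1 / 1.32288 = 0.7559

0.7559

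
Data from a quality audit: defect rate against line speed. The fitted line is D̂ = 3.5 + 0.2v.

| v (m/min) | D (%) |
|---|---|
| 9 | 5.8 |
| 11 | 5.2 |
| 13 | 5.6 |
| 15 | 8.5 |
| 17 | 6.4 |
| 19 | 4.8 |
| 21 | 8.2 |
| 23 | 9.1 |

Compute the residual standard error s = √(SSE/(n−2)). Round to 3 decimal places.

s = 1.443

v=9: D̂ = 3.5 + 0.2·9 = 5.3; e = 5.8 − 5.3 = 0.5
v=11: D̂ = 3.5 + 0.2·11 = 5.7; e = 5.2 − 5.7 = -0.5
v=13: D̂ = 3.5 + 0.2·13 = 6.1; e = 5.6 − 6.1 = -0.5
v=15: D̂ = 3.5 + 0.2·15 = 6.5; e = 8.5 − 6.5 = 2
v=17: D̂ = 3.5 + 0.2·17 = 6.9; e = 6.4 − 6.9 = -0.5
v=19: D̂ = 3.5 + 0.2·19 = 7.3; e = 4.8 − 7.3 = -2.5
v=21: D̂ = 3.5 + 0.2·21 = 7.7; e = 8.2 − 7.7 = 0.5
v=23: D̂ = 3.5 + 0.2·23 = 8.1; e = 9.1 − 8.1 = 1
SSE = 0.25 + 0.25 + 0.25 + 4 + 0.25 + 6.25 + 0.25 + 1 = 12.5
s = √(12.5/6) = √2.08333 ≈ 1.443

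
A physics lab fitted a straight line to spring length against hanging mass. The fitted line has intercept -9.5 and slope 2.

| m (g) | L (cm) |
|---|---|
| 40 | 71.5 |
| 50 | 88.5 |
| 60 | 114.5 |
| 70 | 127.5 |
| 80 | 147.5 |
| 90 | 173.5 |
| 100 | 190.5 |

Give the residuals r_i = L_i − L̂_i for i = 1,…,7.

1, -2, 4, -3, -3, 3, 0

m=40: L̂ = -9.5 + 2·40 = 70.5; r = 71.5 − 70.5 = 1
m=50: L̂ = -9.5 + 2·50 = 90.5; r = 88.5 − 90.5 = -2
m=60: L̂ = -9.5 + 2·60 = 110.5; r = 114.5 − 110.5 = 4
m=70: L̂ = -9.5 + 2·70 = 130.5; r = 127.5 − 130.5 = -3
m=80: L̂ = -9.5 + 2·80 = 150.5; r = 147.5 − 150.5 = -3
m=90: L̂ = -9.5 + 2·90 = 170.5; r = 173.5 − 170.5 = 3
m=100: L̂ = -9.5 + 2·100 = 190.5; r = 190.5 − 190.5 = 0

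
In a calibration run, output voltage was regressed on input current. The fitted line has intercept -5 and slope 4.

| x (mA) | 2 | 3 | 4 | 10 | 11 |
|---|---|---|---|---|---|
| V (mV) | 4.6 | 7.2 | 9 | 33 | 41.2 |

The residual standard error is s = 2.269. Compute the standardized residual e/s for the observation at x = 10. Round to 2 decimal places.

-0.88

ŷ = -5 + 4·10 = 35
e = 33 − 35 = -2
e/s = -2 / 2.269 = -0.88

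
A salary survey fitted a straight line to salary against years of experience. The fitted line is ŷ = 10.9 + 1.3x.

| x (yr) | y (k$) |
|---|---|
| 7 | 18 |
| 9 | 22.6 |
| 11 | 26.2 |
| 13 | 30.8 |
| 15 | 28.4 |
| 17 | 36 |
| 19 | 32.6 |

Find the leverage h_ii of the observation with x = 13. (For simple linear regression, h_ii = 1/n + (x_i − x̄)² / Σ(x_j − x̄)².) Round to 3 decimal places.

x̄ = (7 + 9 + 11 + 13 + 15 + 17 + 19)/7 = 13
Σ(x − x̄)² = 36 + 16 + 4 + 0 + 4 + 16 + 36 = 112
h = 1/7 + (0)²/112 = 0.142857 + 0 = 0.143

h = 0.143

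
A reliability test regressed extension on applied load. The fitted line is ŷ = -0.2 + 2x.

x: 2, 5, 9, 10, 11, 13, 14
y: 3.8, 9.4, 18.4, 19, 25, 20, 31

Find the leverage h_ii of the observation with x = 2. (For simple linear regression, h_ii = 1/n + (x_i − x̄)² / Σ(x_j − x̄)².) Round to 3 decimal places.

x̄ = (2 + 5 + 9 + 10 + 11 + 13 + 14)/7 = 9.14286
Σ(x − x̄)² = 51.0204 + 17.1633 + 0.0204082 + 0.734694 + 3.44898 + 14.8776 + 23.5918 = 110.857
h = 1/7 + (-7.14286)²/110.857 = 0.142857 + 0.460236 = 0.603

h = 0.603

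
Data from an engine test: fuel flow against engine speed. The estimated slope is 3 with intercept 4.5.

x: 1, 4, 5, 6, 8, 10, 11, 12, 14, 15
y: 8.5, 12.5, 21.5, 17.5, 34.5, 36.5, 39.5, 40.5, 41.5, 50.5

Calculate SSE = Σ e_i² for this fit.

SSE = 116

x=1: ŷ = 4.5 + 3·1 = 7.5; e = 8.5 − 7.5 = 1
x=4: ŷ = 4.5 + 3·4 = 16.5; e = 12.5 − 16.5 = -4
x=5: ŷ = 4.5 + 3·5 = 19.5; e = 21.5 − 19.5 = 2
x=6: ŷ = 4.5 + 3·6 = 22.5; e = 17.5 − 22.5 = -5
x=8: ŷ = 4.5 + 3·8 = 28.5; e = 34.5 − 28.5 = 6
x=10: ŷ = 4.5 + 3·10 = 34.5; e = 36.5 − 34.5 = 2
x=11: ŷ = 4.5 + 3·11 = 37.5; e = 39.5 − 37.5 = 2
x=12: ŷ = 4.5 + 3·12 = 40.5; e = 40.5 − 40.5 = 0
x=14: ŷ = 4.5 + 3·14 = 46.5; e = 41.5 − 46.5 = -5
x=15: ŷ = 4.5 + 3·15 = 49.5; e = 50.5 − 49.5 = 1
SSE = 1 + 16 + 4 + 25 + 36 + 4 + 4 + 0 + 25 + 1 = 116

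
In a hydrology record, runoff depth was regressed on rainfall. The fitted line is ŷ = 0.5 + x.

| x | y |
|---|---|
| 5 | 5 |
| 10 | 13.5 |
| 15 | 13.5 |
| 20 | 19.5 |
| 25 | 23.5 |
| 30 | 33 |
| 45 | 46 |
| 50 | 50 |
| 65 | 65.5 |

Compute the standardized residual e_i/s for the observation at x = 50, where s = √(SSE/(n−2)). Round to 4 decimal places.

-0.2646

x=5: ŷ = 0.5 + 5 = 5.5; e = 5 − 5.5 = -0.5
x=10: ŷ = 0.5 + 10 = 10.5; e = 13.5 − 10.5 = 3
x=15: ŷ = 0.5 + 15 = 15.5; e = 13.5 − 15.5 = -2
x=20: ŷ = 0.5 + 20 = 20.5; e = 19.5 − 20.5 = -1
x=25: ŷ = 0.5 + 25 = 25.5; e = 23.5 − 25.5 = -2
x=30: ŷ = 0.5 + 30 = 30.5; e = 33 − 30.5 = 2.5
x=45: ŷ = 0.5 + 45 = 45.5; e = 46 − 45.5 = 0.5
x=50: ŷ = 0.5 + 50 = 50.5; e = 50 − 50.5 = -0.5
x=65: ŷ = 0.5 + 65 = 65.5; e = 65.5 − 65.5 = 0
SSE = 0.25 + 9 + 4 + 1 + 4 + 6.25 + 0.25 + 0.25 + 0 = 25
s = √(25/7) = 1.88982
e/s = -0.5 / 1.88982 = -0.2646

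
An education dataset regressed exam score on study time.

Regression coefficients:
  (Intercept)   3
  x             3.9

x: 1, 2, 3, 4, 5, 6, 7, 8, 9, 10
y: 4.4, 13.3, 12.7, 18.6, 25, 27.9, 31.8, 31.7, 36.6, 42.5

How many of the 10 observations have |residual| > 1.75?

5

x=1: ŷ = 3 + 3.9·1 = 6.9; e = 4.4 − 6.9 = -2.5
x=2: ŷ = 3 + 3.9·2 = 10.8; e = 13.3 − 10.8 = 2.5
x=3: ŷ = 3 + 3.9·3 = 14.7; e = 12.7 − 14.7 = -2
x=4: ŷ = 3 + 3.9·4 = 18.6; e = 18.6 − 18.6 = 0
x=5: ŷ = 3 + 3.9·5 = 22.5; e = 25 − 22.5 = 2.5
x=6: ŷ = 3 + 3.9·6 = 26.4; e = 27.9 − 26.4 = 1.5
x=7: ŷ = 3 + 3.9·7 = 30.3; e = 31.8 − 30.3 = 1.5
x=8: ŷ = 3 + 3.9·8 = 34.2; e = 31.7 − 34.2 = -2.5
x=9: ŷ = 3 + 3.9·9 = 38.1; e = 36.6 − 38.1 = -1.5
x=10: ŷ = 3 + 3.9·10 = 42; e = 42.5 − 42 = 0.5
|e| > 1.75: x=1 (|e|=2.5), x=2 (|e|=2.5), x=3 (|e|=2), x=5 (|e|=2.5), x=8 (|e|=2.5) → 5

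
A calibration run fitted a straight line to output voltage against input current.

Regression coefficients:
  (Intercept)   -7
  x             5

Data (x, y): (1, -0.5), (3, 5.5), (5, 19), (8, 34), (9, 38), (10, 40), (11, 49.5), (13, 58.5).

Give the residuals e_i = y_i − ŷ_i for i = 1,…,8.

1.5, -2.5, 1, 1, 0, -3, 1.5, 0.5

x=1: ŷ = -7 + 5·1 = -2; e = -0.5 − (-2) = 1.5
x=3: ŷ = -7 + 5·3 = 8; e = 5.5 − 8 = -2.5
x=5: ŷ = -7 + 5·5 = 18; e = 19 − 18 = 1
x=8: ŷ = -7 + 5·8 = 33; e = 34 − 33 = 1
x=9: ŷ = -7 + 5·9 = 38; e = 38 − 38 = 0
x=10: ŷ = -7 + 5·10 = 43; e = 40 − 43 = -3
x=11: ŷ = -7 + 5·11 = 48; e = 49.5 − 48 = 1.5
x=13: ŷ = -7 + 5·13 = 58; e = 58.5 − 58 = 0.5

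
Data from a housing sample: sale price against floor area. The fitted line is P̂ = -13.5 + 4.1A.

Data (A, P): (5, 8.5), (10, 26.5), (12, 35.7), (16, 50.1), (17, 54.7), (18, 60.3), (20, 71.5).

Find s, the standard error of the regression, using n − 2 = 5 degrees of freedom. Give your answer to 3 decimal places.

A=5: P̂ = -13.5 + 4.1·5 = 7; e = 8.5 − 7 = 1.5
A=10: P̂ = -13.5 + 4.1·10 = 27.5; e = 26.5 − 27.5 = -1
A=12: P̂ = -13.5 + 4.1·12 = 35.7; e = 35.7 − 35.7 = 0
A=16: P̂ = -13.5 + 4.1·16 = 52.1; e = 50.1 − 52.1 = -2
A=17: P̂ = -13.5 + 4.1·17 = 56.2; e = 54.7 − 56.2 = -1.5
A=18: P̂ = -13.5 + 4.1·18 = 60.3; e = 60.3 − 60.3 = 0
A=20: P̂ = -13.5 + 4.1·20 = 68.5; e = 71.5 − 68.5 = 3
SSE = 2.25 + 1 + 0 + 4 + 2.25 + 0 + 9 = 18.5
s = √(18.5/5) = √3.7 ≈ 1.924

s = 1.924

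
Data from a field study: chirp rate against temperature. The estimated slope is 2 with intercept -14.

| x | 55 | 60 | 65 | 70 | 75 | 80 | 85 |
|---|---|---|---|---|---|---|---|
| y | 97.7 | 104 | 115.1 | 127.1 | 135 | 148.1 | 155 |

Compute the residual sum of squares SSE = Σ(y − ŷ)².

x=55: ŷ = -14 + 2·55 = 96; r = 97.7 − 96 = 1.7
x=60: ŷ = -14 + 2·60 = 106; r = 104 − 106 = -2
x=65: ŷ = -14 + 2·65 = 116; r = 115.1 − 116 = -0.9
x=70: ŷ = -14 + 2·70 = 126; r = 127.1 − 126 = 1.1
x=75: ŷ = -14 + 2·75 = 136; r = 135 − 136 = -1
x=80: ŷ = -14 + 2·80 = 146; r = 148.1 − 146 = 2.1
x=85: ŷ = -14 + 2·85 = 156; r = 155 − 156 = -1
SSE = 2.89 + 4 + 0.81 + 1.21 + 1 + 4.41 + 1 = 15.32

SSE = 15.32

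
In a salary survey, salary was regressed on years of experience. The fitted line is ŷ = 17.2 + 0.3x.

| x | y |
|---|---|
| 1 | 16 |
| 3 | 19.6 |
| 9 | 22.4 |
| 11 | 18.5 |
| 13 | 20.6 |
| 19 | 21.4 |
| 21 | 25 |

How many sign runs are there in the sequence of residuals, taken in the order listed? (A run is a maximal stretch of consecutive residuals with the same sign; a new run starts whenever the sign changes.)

4 runs

x=1: ŷ = 17.2 + 0.3·1 = 17.5; r = 16 − 17.5 = -1.5
x=3: ŷ = 17.2 + 0.3·3 = 18.1; r = 19.6 − 18.1 = 1.5
x=9: ŷ = 17.2 + 0.3·9 = 19.9; r = 22.4 − 19.9 = 2.5
x=11: ŷ = 17.2 + 0.3·11 = 20.5; r = 18.5 − 20.5 = -2
x=13: ŷ = 17.2 + 0.3·13 = 21.1; r = 20.6 − 21.1 = -0.5
x=19: ŷ = 17.2 + 0.3·19 = 22.9; r = 21.4 − 22.9 = -1.5
x=21: ŷ = 17.2 + 0.3·21 = 23.5; r = 25 − 23.5 = 1.5
Signs: − + + − − − +
Runs: −×1, +×2, −×3, +×1 → 4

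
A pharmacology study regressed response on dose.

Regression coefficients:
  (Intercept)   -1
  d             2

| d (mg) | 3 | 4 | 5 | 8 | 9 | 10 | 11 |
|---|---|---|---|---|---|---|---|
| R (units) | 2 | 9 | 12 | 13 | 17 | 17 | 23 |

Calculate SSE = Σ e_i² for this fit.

SSE = 34

d=3: ŷ = -1 + 2·3 = 5; e = 2 − 5 = -3
d=4: ŷ = -1 + 2·4 = 7; e = 9 − 7 = 2
d=5: ŷ = -1 + 2·5 = 9; e = 12 − 9 = 3
d=8: ŷ = -1 + 2·8 = 15; e = 13 − 15 = -2
d=9: ŷ = -1 + 2·9 = 17; e = 17 − 17 = 0
d=10: ŷ = -1 + 2·10 = 19; e = 17 − 19 = -2
d=11: ŷ = -1 + 2·11 = 21; e = 23 − 21 = 2
SSE = 9 + 4 + 9 + 4 + 0 + 4 + 4 = 34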